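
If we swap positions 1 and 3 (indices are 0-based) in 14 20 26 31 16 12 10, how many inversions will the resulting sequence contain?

17

Positions 1 and 3 hold 20 and 31; after swapping, the array is [14, 31, 26, 20, 16, 12, 10].
Count, for each position, how many later elements it exceeds:
14: 2
31: 5
26: 4
20: 3
16: 2
12: 1
10: 0
Sum: 2 + 5 + 4 + 3 + 2 + 1 + 0 = 17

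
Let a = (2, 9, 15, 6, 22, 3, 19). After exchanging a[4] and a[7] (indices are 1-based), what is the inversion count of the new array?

Positions 4 and 7 hold 6 and 19; after swapping, the array is [2, 9, 15, 19, 22, 3, 6].
Count, for each position, how many later elements it exceeds:
2: 0
9: 2
15: 2
19: 2
22: 2
3: 0
6: 0
Sum: 0 + 2 + 2 + 2 + 2 + 0 + 0 = 8

Inversions: 8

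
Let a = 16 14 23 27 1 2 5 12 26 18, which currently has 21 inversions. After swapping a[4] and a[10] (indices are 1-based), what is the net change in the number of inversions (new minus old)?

-3

Positions 4 and 10 hold 27 and 18; after swapping, the array is [16, 14, 23, 18, 1, 2, 5, 12, 26, 27].
Sweep left to right; for each value list the smaller values that follow it:
16: 5
14: 4
23: 5
18: 4
1: 0
2: 0
5: 0
12: 0
26: 0
27: 0
Sum: 5 + 4 + 5 + 4 + 0 + 0 + 0 + 0 + 0 + 0 = 18
Change: 18 − 21 = -3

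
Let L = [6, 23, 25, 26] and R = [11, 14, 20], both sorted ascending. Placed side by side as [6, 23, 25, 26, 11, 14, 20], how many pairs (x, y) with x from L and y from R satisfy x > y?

9 split inversions

Count, for every r in R, how many entries of L exceed r:
r = 11: 23, 25, 26 → 3
r = 14: 23, 25, 26 → 3
r = 20: 23, 25, 26 → 3
Cross-inversions: 3 + 3 + 3 = 9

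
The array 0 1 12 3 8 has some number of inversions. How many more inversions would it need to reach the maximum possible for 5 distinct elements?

Maximum inversions for 5 distinct elements is C(5, 2) = 5·4/2 = 10.
Current inversions — for each element, count later smaller elements:
0: 0
1: 0
12: 2
3: 0
8: 0
Current total: 0 + 0 + 2 + 0 + 0 = 2
Shortfall: 10 − 2 = 8

8 inversions short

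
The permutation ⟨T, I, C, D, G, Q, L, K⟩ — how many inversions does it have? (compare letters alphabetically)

For each element, count later entries that are smaller:
T → I, C, D, G, Q, L, K → 7
I → C, D, G → 3
C → none → 0
D → none → 0
G → none → 0
Q → L, K → 2
L → K → 1
K → none → 0
Sum: 7 + 3 + 0 + 0 + 0 + 2 + 1 + 0 = 13

13 out-of-order pairs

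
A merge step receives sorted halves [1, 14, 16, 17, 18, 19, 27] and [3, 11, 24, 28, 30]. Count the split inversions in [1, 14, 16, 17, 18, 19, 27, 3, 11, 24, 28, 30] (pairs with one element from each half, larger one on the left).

13

Count, for every r in R, how many entries of L exceed r:
r = 3: 14, 16, 17, 18, 19, 27 → 6
r = 11: 14, 16, 17, 18, 19, 27 → 6
r = 24: 27 → 1
r = 28: none → 0
r = 30: none → 0
Cross-inversions: 6 + 6 + 1 + 0 + 0 = 13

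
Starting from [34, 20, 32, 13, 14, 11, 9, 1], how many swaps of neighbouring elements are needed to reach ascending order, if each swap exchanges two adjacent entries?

26

The minimum number of adjacent swaps to sort an array equals its inversion count, since every such swap removes exactly one inversion.
Count inversions — for each element, later elements that are smaller:
34: 20, 32, 13, 14, 11, 9, 1 → 7
20: 13, 14, 11, 9, 1 → 5
32: 13, 14, 11, 9, 1 → 5
13: 11, 9, 1 → 3
14: 11, 9, 1 → 3
11: 9, 1 → 2
9: 1 → 1
1: none → 0
Total inversions: 7 + 5 + 5 + 3 + 3 + 2 + 1 + 0 = 26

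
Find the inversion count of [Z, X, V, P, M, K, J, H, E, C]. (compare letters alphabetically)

There are 45 out-of-order pairs.

For each element, count later entries that are smaller:
Z → X, V, P, M, K, J, H, E, C → 9
X → V, P, M, K, J, H, E, C → 8
V → P, M, K, J, H, E, C → 7
P → M, K, J, H, E, C → 6
M → K, J, H, E, C → 5
K → J, H, E, C → 4
J → H, E, C → 3
H → E, C → 2
E → C → 1
C → none → 0
Sum: 9 + 8 + 7 + 6 + 5 + 4 + 3 + 2 + 1 + 0 = 45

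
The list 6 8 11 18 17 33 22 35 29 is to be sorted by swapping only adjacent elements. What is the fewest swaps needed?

Adjacent swaps: 4

Each adjacent swap fixes exactly one inversion, so the minimum swap count equals the number of inversions.
Count inversions — for each element, later elements that are smaller:
6: none → 0
8: none → 0
11: none → 0
18: 17 → 1
17: none → 0
33: 22, 29 → 2
22: none → 0
35: 29 → 1
29: none → 0
Total inversions: 0 + 0 + 0 + 1 + 0 + 2 + 0 + 1 + 0 = 4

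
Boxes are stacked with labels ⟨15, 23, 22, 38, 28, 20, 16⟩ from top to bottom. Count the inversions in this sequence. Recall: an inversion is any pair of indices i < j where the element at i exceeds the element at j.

11

Count, for each position, how many later elements it exceeds:
15 → none → 0
23 → 22, 20, 16 → 3
22 → 20, 16 → 2
38 → 28, 20, 16 → 3
28 → 20, 16 → 2
20 → 16 → 1
16 → none → 0
Sum: 0 + 3 + 2 + 3 + 2 + 1 + 0 = 11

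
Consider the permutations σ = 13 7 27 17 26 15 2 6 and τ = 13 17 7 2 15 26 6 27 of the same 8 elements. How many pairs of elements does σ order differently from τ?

Assign each item its position (1..8) in the first ordering, then rewrite the second ordering as that position sequence:
positions: 13→1, 7→2, 27→3, 17→4, 26→5, 15→6, 2→7, 6→8
second ordering as positions: [1, 4, 2, 7, 6, 5, 8, 3]
Discordant pairs = inversions in this position sequence.
1: 0
4: 2, 3 → 2
2: 0
7: 6, 5, 3 → 3
6: 5, 3 → 2
5: 3 → 1
8: 3 → 1
3: 0
Total: 0 + 2 + 0 + 3 + 2 + 1 + 1 + 0 = 9

9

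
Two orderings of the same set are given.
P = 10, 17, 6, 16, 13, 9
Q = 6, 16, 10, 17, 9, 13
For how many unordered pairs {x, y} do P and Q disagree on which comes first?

Assign each item its position (1..6) in the first ordering, then rewrite the second ordering as that position sequence:
positions: 10→1, 17→2, 6→3, 16→4, 13→5, 9→6
second ordering as positions: [3, 4, 1, 2, 6, 5]
Discordant pairs = inversions in this position sequence.
3: 1, 2 → 2
4: 1, 2 → 2
1: 0
2: 0
6: 5 → 1
5: 0
Total: 2 + 2 + 0 + 0 + 1 + 0 = 5

5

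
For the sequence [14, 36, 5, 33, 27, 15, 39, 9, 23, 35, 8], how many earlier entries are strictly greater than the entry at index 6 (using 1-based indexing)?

The element at index 6 is 15.
Elements before it: 14, 36, 5, 33, 27
Those larger than 15: 36, 33, 27

3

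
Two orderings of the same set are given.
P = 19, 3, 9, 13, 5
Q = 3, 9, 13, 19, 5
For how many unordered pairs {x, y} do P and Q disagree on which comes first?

There are 3 disagreeing pairs.

Assign each item its position (1..5) in the first ordering, then rewrite the second ordering as that position sequence:
positions: 19→1, 3→2, 9→3, 13→4, 5→5
second ordering as positions: [2, 3, 4, 1, 5]
Discordant pairs = inversions in this position sequence.
2: 1 → 1
3: 1 → 1
4: 1 → 1
1: 0
5: 0
Total: 1 + 1 + 1 + 0 + 0 = 3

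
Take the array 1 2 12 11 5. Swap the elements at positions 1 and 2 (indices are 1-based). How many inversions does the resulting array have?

Inversions: 4

Positions 1 and 2 hold 1 and 2; after swapping, the array is [2, 1, 12, 11, 5].
For each element, count later entries that are smaller:
2: 1
1: 0
12: 2
11: 1
5: 0
Sum: 1 + 0 + 2 + 1 + 0 = 4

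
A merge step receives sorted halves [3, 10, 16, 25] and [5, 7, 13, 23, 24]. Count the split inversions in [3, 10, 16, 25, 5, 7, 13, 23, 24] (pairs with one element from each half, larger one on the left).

10 split inversions

Count, for every r in R, how many entries of L exceed r:
r = 5: 10, 16, 25 → 3
r = 7: 10, 16, 25 → 3
r = 13: 16, 25 → 2
r = 23: 25 → 1
r = 24: 25 → 1
Cross-inversions: 3 + 3 + 2 + 1 + 1 = 10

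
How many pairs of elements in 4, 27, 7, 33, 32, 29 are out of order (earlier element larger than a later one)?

Sweep left to right; for each value list the smaller values that follow it:
4: 0
27: 1
7: 0
33: 2
32: 1
29: 0
Sum: 0 + 1 + 0 + 2 + 1 + 0 = 4

4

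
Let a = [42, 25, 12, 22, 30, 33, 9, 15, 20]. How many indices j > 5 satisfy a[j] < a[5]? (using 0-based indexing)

The element at index 5 is 33.
Elements after it: 9, 15, 20
Those smaller than 33: 9, 15, 20

3 such elements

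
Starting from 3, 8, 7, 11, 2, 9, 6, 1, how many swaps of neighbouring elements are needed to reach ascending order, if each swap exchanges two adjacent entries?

17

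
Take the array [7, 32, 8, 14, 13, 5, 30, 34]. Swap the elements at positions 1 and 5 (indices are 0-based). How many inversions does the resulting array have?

Positions 1 and 5 hold 32 and 5; after swapping, the array is [7, 5, 8, 14, 13, 32, 30, 34].
Element-by-element contributions:
7 → 5 → 1
5 → none → 0
8 → none → 0
14 → 13 → 1
13 → none → 0
32 → 30 → 1
30 → none → 0
34 → none → 0
Sum: 1 + 0 + 0 + 1 + 0 + 1 + 0 + 0 = 3

3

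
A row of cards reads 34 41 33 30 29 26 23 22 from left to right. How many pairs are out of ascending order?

27

For each element, count later entries that are smaller:
34 → 33, 30, 29, 26, 23, 22 → 6
41 → 33, 30, 29, 26, 23, 22 → 6
33 → 30, 29, 26, 23, 22 → 5
30 → 29, 26, 23, 22 → 4
29 → 26, 23, 22 → 3
26 → 23, 22 → 2
23 → 22 → 1
22 → none → 0
Sum: 6 + 6 + 5 + 4 + 3 + 2 + 1 + 0 = 27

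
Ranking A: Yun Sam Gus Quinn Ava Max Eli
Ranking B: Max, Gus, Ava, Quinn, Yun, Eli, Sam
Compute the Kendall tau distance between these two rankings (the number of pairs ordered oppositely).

Assign each item its position (1..7) in the first ordering, then rewrite the second ordering as that position sequence:
positions: Yun→1, Sam→2, Gus→3, Quinn→4, Ava→5, Max→6, Eli→7
second ordering as positions: [6, 3, 5, 4, 1, 7, 2]
Discordant pairs = inversions in this position sequence.
6: 3, 5, 4, 1, 2 → 5
3: 1, 2 → 2
5: 4, 1, 2 → 3
4: 1, 2 → 2
1: 0
7: 2 → 1
2: 0
Total: 5 + 2 + 3 + 2 + 0 + 1 + 0 = 13

13 discordant pairs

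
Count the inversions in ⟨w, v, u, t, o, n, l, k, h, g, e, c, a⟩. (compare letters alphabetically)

Count, for each position, how many later elements it exceeds:
w: 12
v: 11
u: 10
t: 9
o: 8
n: 7
l: 6
k: 5
h: 4
g: 3
e: 2
c: 1
a: 0
Sum: 12 + 11 + 10 + 9 + 8 + 7 + 6 + 5 + 4 + 3 + 2 + 1 + 0 = 78

Inversions: 78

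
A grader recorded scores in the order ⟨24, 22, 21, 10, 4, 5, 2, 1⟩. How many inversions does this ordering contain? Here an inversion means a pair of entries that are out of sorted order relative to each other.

There are 27 inversions.

Count, for each position, how many later elements it exceeds:
24: 7
22: 6
21: 5
10: 4
4: 2
5: 2
2: 1
1: 0
Sum: 7 + 6 + 5 + 4 + 2 + 2 + 1 + 0 = 27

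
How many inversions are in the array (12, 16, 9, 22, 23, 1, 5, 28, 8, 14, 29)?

22 inversions

For each element, count later entries that are smaller:
12: 4
16: 5
9: 3
22: 4
23: 4
1: 0
5: 0
28: 2
8: 0
14: 0
29: 0
Sum: 4 + 5 + 3 + 4 + 4 + 0 + 0 + 2 + 0 + 0 + 0 = 22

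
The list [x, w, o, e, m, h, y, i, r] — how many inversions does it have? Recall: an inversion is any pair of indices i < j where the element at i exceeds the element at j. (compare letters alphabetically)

There are 21 inversions.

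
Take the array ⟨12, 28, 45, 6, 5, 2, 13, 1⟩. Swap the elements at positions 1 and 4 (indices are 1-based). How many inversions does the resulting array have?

20 inversions

Positions 1 and 4 hold 12 and 6; after swapping, the array is [6, 28, 45, 12, 5, 2, 13, 1].
Element-by-element contributions:
6: 3
28: 5
45: 5
12: 3
5: 2
2: 1
13: 1
1: 0
Sum: 3 + 5 + 5 + 3 + 2 + 1 + 1 + 0 = 20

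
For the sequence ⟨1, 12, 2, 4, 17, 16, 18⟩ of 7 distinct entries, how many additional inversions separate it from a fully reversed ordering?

Maximum inversions for 7 distinct elements is C(7, 2) = 7·6/2 = 21.
Current inversions — for each element, count later smaller elements:
1: 0
12: 2
2: 0
4: 0
17: 1
16: 0
18: 0
Current total: 0 + 2 + 0 + 0 + 1 + 0 + 0 = 3
Shortfall: 21 − 3 = 18

18 inversions short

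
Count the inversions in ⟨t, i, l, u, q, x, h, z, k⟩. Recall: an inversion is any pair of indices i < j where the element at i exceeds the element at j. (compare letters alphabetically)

Count, for each position, how many later elements it exceeds:
t → i, l, q, h, k → 5
i → h → 1
l → h, k → 2
u → q, h, k → 3
q → h, k → 2
x → h, k → 2
h → none → 0
z → k → 1
k → none → 0
Sum: 5 + 1 + 2 + 3 + 2 + 2 + 0 + 1 + 0 = 16

16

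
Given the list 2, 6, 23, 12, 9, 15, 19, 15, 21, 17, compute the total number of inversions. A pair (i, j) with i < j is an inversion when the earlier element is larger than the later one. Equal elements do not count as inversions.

For each element, count later entries that are smaller:
2 → none → 0
6 → none → 0
23 → 12, 9, 15, 19, 15, 21, 17 → 7
12 → 9 → 1
9 → none → 0
15 → none → 0
19 → 15, 17 → 2
15 → none → 0
21 → 17 → 1
17 → none → 0
Sum: 0 + 0 + 7 + 1 + 0 + 0 + 2 + 0 + 1 + 0 = 11

11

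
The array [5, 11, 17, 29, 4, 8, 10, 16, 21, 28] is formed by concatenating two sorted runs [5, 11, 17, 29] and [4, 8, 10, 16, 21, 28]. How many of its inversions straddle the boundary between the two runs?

14

Take each right-half value and tally the left-half values above it:
r = 4: 5, 11, 17, 29 → 4
r = 8: 11, 17, 29 → 3
r = 10: 11, 17, 29 → 3
r = 16: 17, 29 → 2
r = 21: 29 → 1
r = 28: 29 → 1
Cross-inversions: 4 + 3 + 3 + 2 + 1 + 1 = 14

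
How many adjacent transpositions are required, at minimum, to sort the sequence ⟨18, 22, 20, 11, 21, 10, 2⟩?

16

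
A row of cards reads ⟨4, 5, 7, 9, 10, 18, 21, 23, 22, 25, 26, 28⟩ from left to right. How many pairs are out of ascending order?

Inversions: 1

Count, for each position, how many later elements it exceeds:
4: 0
5: 0
7: 0
9: 0
10: 0
18: 0
21: 0
23: 1
22: 0
25: 0
26: 0
28: 0
Sum: 0 + 0 + 0 + 0 + 0 + 0 + 0 + 1 + 0 + 0 + 0 + 0 = 1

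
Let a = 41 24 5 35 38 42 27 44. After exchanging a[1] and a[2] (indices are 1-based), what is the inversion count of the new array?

Positions 1 and 2 hold 41 and 24; after swapping, the array is [24, 41, 5, 35, 38, 42, 27, 44].
For each element, count later entries that are smaller:
24 → 5 → 1
41 → 5, 35, 38, 27 → 4
5 → none → 0
35 → 27 → 1
38 → 27 → 1
42 → 27 → 1
27 → none → 0
44 → none → 0
Sum: 1 + 4 + 0 + 1 + 1 + 1 + 0 + 0 = 8

8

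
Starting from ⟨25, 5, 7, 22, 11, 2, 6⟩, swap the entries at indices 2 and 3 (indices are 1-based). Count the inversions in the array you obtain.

Positions 2 and 3 hold 5 and 7; after swapping, the array is [25, 7, 5, 22, 11, 2, 6].
Sweep left to right; for each value list the smaller values that follow it:
25: 6
7: 3
5: 1
22: 3
11: 2
2: 0
6: 0
Sum: 6 + 3 + 1 + 3 + 2 + 0 + 0 = 15

Inversions: 15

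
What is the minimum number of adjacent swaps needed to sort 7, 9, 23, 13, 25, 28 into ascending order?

1 adjacent swap

The minimum number of adjacent swaps to sort an array equals its inversion count, since every such swap removes exactly one inversion.
Count inversions — for each element, later elements that are smaller:
7: none → 0
9: none → 0
23: 13 → 1
13: none → 0
25: none → 0
28: none → 0
Total inversions: 0 + 0 + 1 + 0 + 0 + 0 = 1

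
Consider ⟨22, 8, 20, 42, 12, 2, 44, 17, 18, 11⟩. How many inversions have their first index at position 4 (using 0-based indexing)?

2

The element at index 4 is 12.
Elements after it: 2, 44, 17, 18, 11
Those smaller than 12: 2, 11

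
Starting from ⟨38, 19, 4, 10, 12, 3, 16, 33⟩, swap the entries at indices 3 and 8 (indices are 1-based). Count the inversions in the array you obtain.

22

Positions 3 and 8 hold 4 and 33; after swapping, the array is [38, 19, 33, 10, 12, 3, 16, 4].
For each element, count later entries that are smaller:
38 → 19, 33, 10, 12, 3, 16, 4 → 7
19 → 10, 12, 3, 16, 4 → 5
33 → 10, 12, 3, 16, 4 → 5
10 → 3, 4 → 2
12 → 3, 4 → 2
3 → none → 0
16 → 4 → 1
4 → none → 0
Sum: 7 + 5 + 5 + 2 + 2 + 0 + 1 + 0 = 22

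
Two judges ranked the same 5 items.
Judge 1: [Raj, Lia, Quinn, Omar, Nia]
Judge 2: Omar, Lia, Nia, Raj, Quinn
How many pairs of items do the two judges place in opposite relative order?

Assign each item its position (1..5) in the first ordering, then rewrite the second ordering as that position sequence:
positions: Raj→1, Lia→2, Quinn→3, Omar→4, Nia→5
second ordering as positions: [4, 2, 5, 1, 3]
Discordant pairs = inversions in this position sequence.
4: 2, 1, 3 → 3
2: 1 → 1
5: 1, 3 → 2
1: 0
3: 0
Total: 3 + 1 + 2 + 0 + 0 = 6

Discordant pairs: 6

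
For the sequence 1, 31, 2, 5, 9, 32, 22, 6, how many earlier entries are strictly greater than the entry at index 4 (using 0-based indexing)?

1

The element at index 4 is 9.
Elements before it: 1, 31, 2, 5
Those larger than 9: 31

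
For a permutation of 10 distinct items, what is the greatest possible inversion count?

45

A reversed (strictly descending) arrangement makes every pair an inversion, giving C(10, 2) inversions.
C(10, 2) = 10·9/2 = 45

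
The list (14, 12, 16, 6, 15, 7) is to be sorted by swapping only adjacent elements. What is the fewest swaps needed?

9

The minimum number of adjacent swaps to sort an array equals its inversion count, since every such swap removes exactly one inversion.
Count inversions — for each element, later elements that are smaller:
14: 12, 6, 7 → 3
12: 6, 7 → 2
16: 6, 15, 7 → 3
6: none → 0
15: 7 → 1
7: none → 0
Total inversions: 3 + 2 + 3 + 0 + 1 + 0 = 9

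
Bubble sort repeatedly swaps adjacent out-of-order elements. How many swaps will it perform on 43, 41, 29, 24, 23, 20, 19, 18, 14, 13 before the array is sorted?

45 adjacent swaps

Each adjacent swap fixes exactly one inversion, so the minimum swap count equals the number of inversions.
Count inversions — for each element, later elements that are smaller:
43: 41, 29, 24, 23, 20, 19, 18, 14, 13 → 9
41: 29, 24, 23, 20, 19, 18, 14, 13 → 8
29: 24, 23, 20, 19, 18, 14, 13 → 7
24: 23, 20, 19, 18, 14, 13 → 6
23: 20, 19, 18, 14, 13 → 5
20: 19, 18, 14, 13 → 4
19: 18, 14, 13 → 3
18: 14, 13 → 2
14: 13 → 1
13: none → 0
Total inversions: 9 + 8 + 7 + 6 + 5 + 4 + 3 + 2 + 1 + 0 = 45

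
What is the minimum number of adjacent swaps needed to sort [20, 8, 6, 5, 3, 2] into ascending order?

There are 15 swaps.

Minimum adjacent swaps = number of inversions (each swap of adjacent out-of-order elements removes one inversion and no swap can remove more).
Count inversions — for each element, later elements that are smaller:
20: 8, 6, 5, 3, 2 → 5
8: 6, 5, 3, 2 → 4
6: 5, 3, 2 → 3
5: 3, 2 → 2
3: 2 → 1
2: none → 0
Total inversions: 5 + 4 + 3 + 2 + 1 + 0 = 15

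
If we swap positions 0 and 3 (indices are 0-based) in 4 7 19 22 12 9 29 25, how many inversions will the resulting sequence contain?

Positions 0 and 3 hold 4 and 22; after swapping, the array is [22, 7, 19, 4, 12, 9, 29, 25].
Sweep left to right; for each value list the smaller values that follow it:
22: 5
7: 1
19: 3
4: 0
12: 1
9: 0
29: 1
25: 0
Sum: 5 + 1 + 3 + 0 + 1 + 0 + 1 + 0 = 11

11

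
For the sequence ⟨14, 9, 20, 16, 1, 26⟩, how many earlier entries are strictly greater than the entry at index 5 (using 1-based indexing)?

The element at index 5 is 1.
Elements before it: 14, 9, 20, 16
Those larger than 1: 14, 9, 20, 16

4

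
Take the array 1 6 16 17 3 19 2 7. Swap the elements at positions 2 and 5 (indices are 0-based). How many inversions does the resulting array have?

Positions 2 and 5 hold 16 and 19; after swapping, the array is [1, 6, 19, 17, 3, 16, 2, 7].
For each element, count later entries that are smaller:
1 → none → 0
6 → 3, 2 → 2
19 → 17, 3, 16, 2, 7 → 5
17 → 3, 16, 2, 7 → 4
3 → 2 → 1
16 → 2, 7 → 2
2 → none → 0
7 → none → 0
Sum: 0 + 2 + 5 + 4 + 1 + 2 + 0 + 0 = 14

Inversions: 14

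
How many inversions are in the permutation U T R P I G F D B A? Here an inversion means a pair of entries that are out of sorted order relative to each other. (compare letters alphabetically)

45 inversions

Count, for each position, how many later elements it exceeds:
U: 9
T: 8
R: 7
P: 6
I: 5
G: 4
F: 3
D: 2
B: 1
A: 0
Sum: 9 + 8 + 7 + 6 + 5 + 4 + 3 + 2 + 1 + 0 = 45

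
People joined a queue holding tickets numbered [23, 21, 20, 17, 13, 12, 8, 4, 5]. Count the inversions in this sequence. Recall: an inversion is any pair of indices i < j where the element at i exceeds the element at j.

35 inversions

For each element, count later entries that are smaller:
23: 8
21: 7
20: 6
17: 5
13: 4
12: 3
8: 2
4: 0
5: 0
Sum: 8 + 7 + 6 + 5 + 4 + 3 + 2 + 0 + 0 = 35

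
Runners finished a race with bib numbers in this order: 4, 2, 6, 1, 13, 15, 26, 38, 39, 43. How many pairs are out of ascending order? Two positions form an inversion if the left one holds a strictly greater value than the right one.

4 out-of-order pairs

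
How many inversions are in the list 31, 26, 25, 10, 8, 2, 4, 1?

There are 27 inversions.

Sweep left to right; for each value list the smaller values that follow it:
31: 7
26: 6
25: 5
10: 4
8: 3
2: 1
4: 1
1: 0
Sum: 7 + 6 + 5 + 4 + 3 + 1 + 1 + 0 = 27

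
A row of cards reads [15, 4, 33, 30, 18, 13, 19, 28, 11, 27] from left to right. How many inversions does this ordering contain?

22 out-of-order pairs

Element-by-element contributions:
15: 3
4: 0
33: 7
30: 6
18: 2
13: 1
19: 1
28: 2
11: 0
27: 0
Sum: 3 + 0 + 7 + 6 + 2 + 1 + 1 + 2 + 0 + 0 = 22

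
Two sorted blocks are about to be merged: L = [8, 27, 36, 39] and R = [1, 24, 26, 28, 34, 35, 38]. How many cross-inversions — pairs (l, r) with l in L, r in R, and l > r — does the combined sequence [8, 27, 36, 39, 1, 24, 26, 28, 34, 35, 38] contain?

17

Count, for every r in R, how many entries of L exceed r:
r = 1: 8, 27, 36, 39 → 4
r = 24: 27, 36, 39 → 3
r = 26: 27, 36, 39 → 3
r = 28: 36, 39 → 2
r = 34: 36, 39 → 2
r = 35: 36, 39 → 2
r = 38: 39 → 1
Cross-inversions: 4 + 3 + 3 + 2 + 2 + 2 + 1 = 17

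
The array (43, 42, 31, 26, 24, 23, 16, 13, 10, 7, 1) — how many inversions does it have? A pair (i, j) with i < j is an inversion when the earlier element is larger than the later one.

Sweep left to right; for each value list the smaller values that follow it:
43: 10
42: 9
31: 8
26: 7
24: 6
23: 5
16: 4
13: 3
10: 2
7: 1
1: 0
Sum: 10 + 9 + 8 + 7 + 6 + 5 + 4 + 3 + 2 + 1 + 0 = 55

55 out-of-order pairs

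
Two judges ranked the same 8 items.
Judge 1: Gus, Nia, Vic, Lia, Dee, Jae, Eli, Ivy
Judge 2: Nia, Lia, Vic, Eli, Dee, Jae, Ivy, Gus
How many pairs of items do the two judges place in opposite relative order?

Assign each item its position (1..8) in the first ordering, then rewrite the second ordering as that position sequence:
positions: Gus→1, Nia→2, Vic→3, Lia→4, Dee→5, Jae→6, Eli→7, Ivy→8
second ordering as positions: [2, 4, 3, 7, 5, 6, 8, 1]
Discordant pairs = inversions in this position sequence.
2: 1 → 1
4: 3, 1 → 2
3: 1 → 1
7: 5, 6, 1 → 3
5: 1 → 1
6: 1 → 1
8: 1 → 1
1: 0
Total: 1 + 2 + 1 + 3 + 1 + 1 + 1 + 0 = 10

There are 10 discordant pairs.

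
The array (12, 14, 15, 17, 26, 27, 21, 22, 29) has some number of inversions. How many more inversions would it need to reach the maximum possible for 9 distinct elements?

Maximum inversions for 9 distinct elements is C(9, 2) = 9·8/2 = 36.
Current inversions — for each element, count later smaller elements:
12: 0
14: 0
15: 0
17: 0
26: 2
27: 2
21: 0
22: 0
29: 0
Current total: 0 + 0 + 0 + 0 + 2 + 2 + 0 + 0 + 0 = 4
Shortfall: 36 − 4 = 32

32 inversions short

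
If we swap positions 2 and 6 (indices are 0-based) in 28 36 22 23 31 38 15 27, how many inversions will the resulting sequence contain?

Positions 2 and 6 hold 22 and 15; after swapping, the array is [28, 36, 15, 23, 31, 38, 22, 27].
Element-by-element contributions:
28: 4
36: 5
15: 0
23: 1
31: 2
38: 2
22: 0
27: 0
Sum: 4 + 5 + 0 + 1 + 2 + 2 + 0 + 0 = 14

14 inversions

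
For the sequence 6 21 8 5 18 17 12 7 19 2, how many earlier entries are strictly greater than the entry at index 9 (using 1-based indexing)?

1 such element

The element at index 9 is 19.
Elements before it: 6, 21, 8, 5, 18, 17, 12, 7
Those larger than 19: 21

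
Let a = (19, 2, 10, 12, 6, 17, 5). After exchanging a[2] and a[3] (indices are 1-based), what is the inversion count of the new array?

13 inversions

Positions 2 and 3 hold 2 and 10; after swapping, the array is [19, 10, 2, 12, 6, 17, 5].
Count, for each position, how many later elements it exceeds:
19 → 10, 2, 12, 6, 17, 5 → 6
10 → 2, 6, 5 → 3
2 → none → 0
12 → 6, 5 → 2
6 → 5 → 1
17 → 5 → 1
5 → none → 0
Sum: 6 + 3 + 0 + 2 + 1 + 1 + 0 = 13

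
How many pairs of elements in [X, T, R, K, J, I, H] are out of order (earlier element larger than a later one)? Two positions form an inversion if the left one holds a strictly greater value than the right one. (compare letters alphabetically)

21 inversions

Sweep left to right; for each value list the smaller values that follow it:
X → T, R, K, J, I, H → 6
T → R, K, J, I, H → 5
R → K, J, I, H → 4
K → J, I, H → 3
J → I, H → 2
I → H → 1
H → none → 0
Sum: 6 + 5 + 4 + 3 + 2 + 1 + 0 = 21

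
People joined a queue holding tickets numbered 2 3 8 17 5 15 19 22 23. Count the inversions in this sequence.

3 inversions

Element-by-element contributions:
2: 0
3: 0
8: 1
17: 2
5: 0
15: 0
19: 0
22: 0
23: 0
Sum: 0 + 0 + 1 + 2 + 0 + 0 + 0 + 0 + 0 = 3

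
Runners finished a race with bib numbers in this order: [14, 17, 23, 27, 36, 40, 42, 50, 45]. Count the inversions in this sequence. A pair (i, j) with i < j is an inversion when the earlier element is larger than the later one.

Inversions: 1

Sweep left to right; for each value list the smaller values that follow it:
14 → none → 0
17 → none → 0
23 → none → 0
27 → none → 0
36 → none → 0
40 → none → 0
42 → none → 0
50 → 45 → 1
45 → none → 0
Sum: 0 + 0 + 0 + 0 + 0 + 0 + 0 + 1 + 0 = 1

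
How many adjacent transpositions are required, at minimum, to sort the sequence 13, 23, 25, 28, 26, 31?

Minimum adjacent swaps = number of inversions (each swap of adjacent out-of-order elements removes one inversion and no swap can remove more).
Count inversions — for each element, later elements that are smaller:
13: none → 0
23: none → 0
25: none → 0
28: 26 → 1
26: none → 0
31: none → 0
Total inversions: 0 + 0 + 0 + 1 + 0 + 0 = 1

1 swap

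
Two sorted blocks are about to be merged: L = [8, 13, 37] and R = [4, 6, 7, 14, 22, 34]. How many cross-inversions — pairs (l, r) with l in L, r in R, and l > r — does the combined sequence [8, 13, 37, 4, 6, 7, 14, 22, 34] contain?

12 split inversions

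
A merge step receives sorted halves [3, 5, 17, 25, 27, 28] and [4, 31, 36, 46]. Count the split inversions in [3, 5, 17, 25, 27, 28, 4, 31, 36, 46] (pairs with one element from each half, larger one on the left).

Take each right-half value and tally the left-half values above it:
r = 4: 5, 17, 25, 27, 28 → 5
r = 31: none → 0
r = 36: none → 0
r = 46: none → 0
Cross-inversions: 5 + 0 + 0 + 0 = 5

There are 5 split inversions.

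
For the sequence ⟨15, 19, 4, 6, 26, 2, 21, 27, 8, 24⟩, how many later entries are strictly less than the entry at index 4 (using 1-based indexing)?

The element at index 4 is 6.
Elements after it: 26, 2, 21, 27, 8, 24
Those smaller than 6: 2

1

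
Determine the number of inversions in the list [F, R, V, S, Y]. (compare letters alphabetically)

Count, for each position, how many later elements it exceeds:
F → none → 0
R → none → 0
V → S → 1
S → none → 0
Y → none → 0
Sum: 0 + 0 + 1 + 0 + 0 = 1

1 inversion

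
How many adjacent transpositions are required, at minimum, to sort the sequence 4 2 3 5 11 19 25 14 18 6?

The minimum number of adjacent swaps to sort an array equals its inversion count, since every such swap removes exactly one inversion.
Count inversions — for each element, later elements that are smaller:
4: 2, 3 → 2
2: none → 0
3: none → 0
5: none → 0
11: 6 → 1
19: 14, 18, 6 → 3
25: 14, 18, 6 → 3
14: 6 → 1
18: 6 → 1
6: none → 0
Total inversions: 2 + 0 + 0 + 0 + 1 + 3 + 3 + 1 + 1 + 0 = 11

11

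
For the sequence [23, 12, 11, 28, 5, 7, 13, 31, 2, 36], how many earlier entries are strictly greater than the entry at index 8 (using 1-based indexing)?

The element at index 8 is 31.
Elements before it: 23, 12, 11, 28, 5, 7, 13
None of them are larger than 31.

0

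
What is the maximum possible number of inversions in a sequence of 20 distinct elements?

Inversions: 190

A reversed (strictly descending) arrangement makes every pair an inversion, giving C(20, 2) inversions.
C(20, 2) = 20·19/2 = 190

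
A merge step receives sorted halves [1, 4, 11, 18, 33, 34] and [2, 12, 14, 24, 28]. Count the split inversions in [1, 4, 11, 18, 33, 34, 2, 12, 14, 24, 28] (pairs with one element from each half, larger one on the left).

15

For each element r of the right run, count left-run elements greater than r:
r = 2: 4, 11, 18, 33, 34 → 5
r = 12: 18, 33, 34 → 3
r = 14: 18, 33, 34 → 3
r = 24: 33, 34 → 2
r = 28: 33, 34 → 2
Cross-inversions: 5 + 3 + 3 + 2 + 2 = 15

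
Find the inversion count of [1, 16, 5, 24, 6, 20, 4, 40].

There are 9 inversions.

Sweep left to right; for each value list the smaller values that follow it:
1: 0
16: 3
5: 1
24: 3
6: 1
20: 1
4: 0
40: 0
Sum: 0 + 3 + 1 + 3 + 1 + 1 + 0 + 0 = 9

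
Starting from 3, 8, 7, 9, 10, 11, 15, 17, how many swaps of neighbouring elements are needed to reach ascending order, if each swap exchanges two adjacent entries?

Each adjacent swap fixes exactly one inversion, so the minimum swap count equals the number of inversions.
Count inversions — for each element, later elements that are smaller:
3: none → 0
8: 7 → 1
7: none → 0
9: none → 0
10: none → 0
11: none → 0
15: none → 0
17: none → 0
Total inversions: 0 + 1 + 0 + 0 + 0 + 0 + 0 + 0 = 1

1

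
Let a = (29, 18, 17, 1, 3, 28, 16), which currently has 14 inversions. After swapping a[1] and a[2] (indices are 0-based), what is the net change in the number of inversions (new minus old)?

-1

Positions 1 and 2 hold 18 and 17; after swapping, the array is [29, 17, 18, 1, 3, 28, 16].
For each element, count later entries that are smaller:
29 → 17, 18, 1, 3, 28, 16 → 6
17 → 1, 3, 16 → 3
18 → 1, 3, 16 → 3
1 → none → 0
3 → none → 0
28 → 16 → 1
16 → none → 0
Sum: 6 + 3 + 3 + 0 + 0 + 1 + 0 = 13
Change: 13 − 14 = -1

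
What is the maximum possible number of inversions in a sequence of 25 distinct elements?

300

The maximum occurs when the array is in strictly decreasing order: every one of the C(25, 2) pairs is inverted.
C(25, 2) = 25·24/2 = 300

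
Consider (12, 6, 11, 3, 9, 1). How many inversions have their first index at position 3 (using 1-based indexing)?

3

The element at index 3 is 11.
Elements after it: 3, 9, 1
Those smaller than 11: 3, 9, 1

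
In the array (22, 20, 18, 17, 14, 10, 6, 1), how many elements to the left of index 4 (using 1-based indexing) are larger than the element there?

3

The element at index 4 is 17.
Elements before it: 22, 20, 18
Those larger than 17: 22, 20, 18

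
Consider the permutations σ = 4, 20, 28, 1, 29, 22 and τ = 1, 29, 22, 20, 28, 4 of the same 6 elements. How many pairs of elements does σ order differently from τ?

Assign each item its position (1..6) in the first ordering, then rewrite the second ordering as that position sequence:
positions: 4→1, 20→2, 28→3, 1→4, 29→5, 22→6
second ordering as positions: [4, 5, 6, 2, 3, 1]
Discordant pairs = inversions in this position sequence.
4: 2, 3, 1 → 3
5: 2, 3, 1 → 3
6: 2, 3, 1 → 3
2: 1 → 1
3: 1 → 1
1: 0
Total: 3 + 3 + 3 + 1 + 1 + 0 = 11

11 discordant pairs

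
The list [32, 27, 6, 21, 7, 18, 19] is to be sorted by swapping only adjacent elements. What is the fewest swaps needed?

14

The minimum number of adjacent swaps to sort an array equals its inversion count, since every such swap removes exactly one inversion.
Count inversions — for each element, later elements that are smaller:
32: 27, 6, 21, 7, 18, 19 → 6
27: 6, 21, 7, 18, 19 → 5
6: none → 0
21: 7, 18, 19 → 3
7: none → 0
18: none → 0
19: none → 0
Total inversions: 6 + 5 + 0 + 3 + 0 + 0 + 0 = 14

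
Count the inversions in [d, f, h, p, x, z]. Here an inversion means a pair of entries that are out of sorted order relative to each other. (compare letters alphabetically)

Inversion pairs (indices are 0-based):
(none)
That's 0 pairs.

0 out-of-order pairs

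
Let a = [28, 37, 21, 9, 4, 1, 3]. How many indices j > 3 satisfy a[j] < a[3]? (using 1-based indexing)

The element at index 3 is 21.
Elements after it: 9, 4, 1, 3
Those smaller than 21: 9, 4, 1, 3

4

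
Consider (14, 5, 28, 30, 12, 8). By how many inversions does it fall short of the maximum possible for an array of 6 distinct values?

Maximum inversions for 6 distinct elements is C(6, 2) = 6·5/2 = 15.
Current inversions — for each element, count later smaller elements:
14: 3
5: 0
28: 2
30: 2
12: 1
8: 0
Current total: 3 + 0 + 2 + 2 + 1 + 0 = 8
Shortfall: 15 − 8 = 7

7 inversions short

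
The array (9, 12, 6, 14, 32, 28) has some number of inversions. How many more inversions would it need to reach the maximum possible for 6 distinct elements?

12

Maximum inversions for 6 distinct elements is C(6, 2) = 6·5/2 = 15.
Current inversions — for each element, count later smaller elements:
9: 1
12: 1
6: 0
14: 0
32: 1
28: 0
Current total: 1 + 1 + 0 + 0 + 1 + 0 = 3
Shortfall: 15 − 3 = 12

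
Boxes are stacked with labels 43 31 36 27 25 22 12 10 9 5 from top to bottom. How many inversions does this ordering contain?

44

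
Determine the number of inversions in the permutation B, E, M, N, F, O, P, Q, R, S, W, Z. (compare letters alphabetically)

There are 2 out-of-order pairs.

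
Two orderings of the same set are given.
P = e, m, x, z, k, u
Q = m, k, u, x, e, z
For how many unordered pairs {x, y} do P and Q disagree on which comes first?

8 disagreeing pairs

Assign each item its position (1..6) in the first ordering, then rewrite the second ordering as that position sequence:
positions: e→1, m→2, x→3, z→4, k→5, u→6
second ordering as positions: [2, 5, 6, 3, 1, 4]
Discordant pairs = inversions in this position sequence.
2: 1 → 1
5: 3, 1, 4 → 3
6: 3, 1, 4 → 3
3: 1 → 1
1: 0
4: 0
Total: 1 + 3 + 3 + 1 + 0 + 0 = 8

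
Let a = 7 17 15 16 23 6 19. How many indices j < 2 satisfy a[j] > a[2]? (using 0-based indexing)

The element at index 2 is 15.
Elements before it: 7, 17
Those larger than 15: 17

1 such element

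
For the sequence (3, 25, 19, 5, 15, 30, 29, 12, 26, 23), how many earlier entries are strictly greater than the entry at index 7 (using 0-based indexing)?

5 such elements

The element at index 7 is 12.
Elements before it: 3, 25, 19, 5, 15, 30, 29
Those larger than 12: 25, 19, 15, 30, 29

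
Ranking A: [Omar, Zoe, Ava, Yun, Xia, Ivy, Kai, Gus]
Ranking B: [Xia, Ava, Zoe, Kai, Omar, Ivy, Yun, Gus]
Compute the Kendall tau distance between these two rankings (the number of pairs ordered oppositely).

Assign each item its position (1..8) in the first ordering, then rewrite the second ordering as that position sequence:
positions: Omar→1, Zoe→2, Ava→3, Yun→4, Xia→5, Ivy→6, Kai→7, Gus→8
second ordering as positions: [5, 3, 2, 7, 1, 6, 4, 8]
Discordant pairs = inversions in this position sequence.
5: 3, 2, 1, 4 → 4
3: 2, 1 → 2
2: 1 → 1
7: 1, 6, 4 → 3
1: 0
6: 4 → 1
4: 0
8: 0
Total: 4 + 2 + 1 + 3 + 0 + 1 + 0 + 0 = 11

11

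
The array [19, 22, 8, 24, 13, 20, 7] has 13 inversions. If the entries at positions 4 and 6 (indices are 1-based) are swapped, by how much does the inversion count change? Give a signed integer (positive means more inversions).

-1

Positions 4 and 6 hold 24 and 20; after swapping, the array is [19, 22, 8, 20, 13, 24, 7].
Sweep left to right; for each value list the smaller values that follow it:
19: 3
22: 4
8: 1
20: 2
13: 1
24: 1
7: 0
Sum: 3 + 4 + 1 + 2 + 1 + 1 + 0 = 12
Change: 12 − 13 = -1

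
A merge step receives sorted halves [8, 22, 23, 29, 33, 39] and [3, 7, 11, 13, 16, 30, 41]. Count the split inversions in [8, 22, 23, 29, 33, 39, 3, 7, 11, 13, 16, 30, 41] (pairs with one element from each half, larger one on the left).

29 split inversions

Take each right-half value and tally the left-half values above it:
r = 3: 8, 22, 23, 29, 33, 39 → 6
r = 7: 8, 22, 23, 29, 33, 39 → 6
r = 11: 22, 23, 29, 33, 39 → 5
r = 13: 22, 23, 29, 33, 39 → 5
r = 16: 22, 23, 29, 33, 39 → 5
r = 30: 33, 39 → 2
r = 41: none → 0
Cross-inversions: 6 + 6 + 5 + 5 + 5 + 2 + 0 = 29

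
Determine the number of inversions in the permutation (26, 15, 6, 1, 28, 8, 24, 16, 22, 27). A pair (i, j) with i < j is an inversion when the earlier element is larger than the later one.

Sweep left to right; for each value list the smaller values that follow it:
26 → 15, 6, 1, 8, 24, 16, 22 → 7
15 → 6, 1, 8 → 3
6 → 1 → 1
1 → none → 0
28 → 8, 24, 16, 22, 27 → 5
8 → none → 0
24 → 16, 22 → 2
16 → none → 0
22 → none → 0
27 → none → 0
Sum: 7 + 3 + 1 + 0 + 5 + 0 + 2 + 0 + 0 + 0 = 18

Inversions: 18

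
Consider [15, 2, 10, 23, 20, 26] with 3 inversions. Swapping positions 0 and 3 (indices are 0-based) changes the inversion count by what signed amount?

Positions 0 and 3 hold 15 and 23; after swapping, the array is [23, 2, 10, 15, 20, 26].
For each element, count later entries that are smaller:
23 → 2, 10, 15, 20 → 4
2 → none → 0
10 → none → 0
15 → none → 0
20 → none → 0
26 → none → 0
Sum: 4 + 0 + 0 + 0 + 0 + 0 = 4
Change: 4 − 3 = +1

+1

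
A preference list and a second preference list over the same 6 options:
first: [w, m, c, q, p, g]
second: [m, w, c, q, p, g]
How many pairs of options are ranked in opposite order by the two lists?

Assign each item its position (1..6) in the first ordering, then rewrite the second ordering as that position sequence:
positions: w→1, m→2, c→3, q→4, p→5, g→6
second ordering as positions: [2, 1, 3, 4, 5, 6]
Discordant pairs = inversions in this position sequence.
2: 1 → 1
1: 0
3: 0
4: 0
5: 0
6: 0
Total: 1 + 0 + 0 + 0 + 0 + 0 = 1

1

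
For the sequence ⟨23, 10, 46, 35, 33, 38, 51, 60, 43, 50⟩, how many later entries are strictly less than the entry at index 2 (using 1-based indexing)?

0

The element at index 2 is 10.
Elements after it: 46, 35, 33, 38, 51, 60, 43, 50
None of them are smaller than 10.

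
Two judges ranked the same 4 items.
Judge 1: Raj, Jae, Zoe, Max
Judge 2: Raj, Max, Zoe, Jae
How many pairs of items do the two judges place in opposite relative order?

3

Assign each item its position (1..4) in the first ordering, then rewrite the second ordering as that position sequence:
positions: Raj→1, Jae→2, Zoe→3, Max→4
second ordering as positions: [1, 4, 3, 2]
Discordant pairs = inversions in this position sequence.
1: 0
4: 3, 2 → 2
3: 2 → 1
2: 0
Total: 0 + 2 + 1 + 0 = 3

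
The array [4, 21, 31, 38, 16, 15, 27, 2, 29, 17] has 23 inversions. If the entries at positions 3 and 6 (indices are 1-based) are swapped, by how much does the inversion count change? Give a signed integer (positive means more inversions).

Positions 3 and 6 hold 31 and 15; after swapping, the array is [4, 21, 15, 38, 16, 31, 27, 2, 29, 17].
Count, for each position, how many later elements it exceeds:
4: 1
21: 4
15: 1
38: 6
16: 1
31: 4
27: 2
2: 0
29: 1
17: 0
Sum: 1 + 4 + 1 + 6 + 1 + 4 + 2 + 0 + 1 + 0 = 20
Change: 20 − 23 = -3

-3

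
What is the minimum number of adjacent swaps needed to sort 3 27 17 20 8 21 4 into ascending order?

The minimum number of adjacent swaps to sort an array equals its inversion count, since every such swap removes exactly one inversion.
Count inversions — for each element, later elements that are smaller:
3: none → 0
27: 17, 20, 8, 21, 4 → 5
17: 8, 4 → 2
20: 8, 4 → 2
8: 4 → 1
21: 4 → 1
4: none → 0
Total inversions: 0 + 5 + 2 + 2 + 1 + 1 + 0 = 11

11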